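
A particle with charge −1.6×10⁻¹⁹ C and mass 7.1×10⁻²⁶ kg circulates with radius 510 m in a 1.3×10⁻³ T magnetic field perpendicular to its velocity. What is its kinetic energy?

KE ≈ 7.9×10⁻¹⁴ J

v = |q|Br/m, then KE = ½mv² = (qBr)²/(2m).
v = (1.6×10⁻¹⁹)(1.3×10⁻³)(510)/7.1×10⁻²⁶ ≈ 1.494×10⁶ m/s.
KE = ½(7.1×10⁻²⁶)(1.494×10⁶)² ≈ 7.9×10⁻¹⁴ J.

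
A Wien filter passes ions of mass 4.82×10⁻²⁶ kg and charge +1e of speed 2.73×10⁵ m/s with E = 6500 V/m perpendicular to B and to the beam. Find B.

Balance of forces in the selector: qE = qvB ⇒ B = E/v.
B = 6500/2.73×10⁵ = 0.0238 T.

B = 0.0238 T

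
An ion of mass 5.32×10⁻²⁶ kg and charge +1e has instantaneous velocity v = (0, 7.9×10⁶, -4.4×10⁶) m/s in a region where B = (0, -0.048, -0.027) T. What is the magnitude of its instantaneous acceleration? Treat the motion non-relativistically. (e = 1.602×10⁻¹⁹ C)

|a| ≈ 1.28×10¹² m/s²

v×B = (-4.24×10⁵, 0, 0) N/C.
F = q v×B = (1.602×10⁻¹⁹ C)·(-4.24×10⁵, 0, 0) = (-6.80×10⁻¹⁴, 0, 0) N.
|a| = |F|/m = 6.800×10⁻¹⁴/5.32×10⁻²⁶ ≈ 1.28×10¹² m/s².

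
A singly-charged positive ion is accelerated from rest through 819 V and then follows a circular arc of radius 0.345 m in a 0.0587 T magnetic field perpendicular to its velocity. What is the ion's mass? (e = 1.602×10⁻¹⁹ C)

m ≈ 4.01×10⁻²⁶ kg

Combine |q|V = ½mv² and r = mv/(|q|B): eliminate v to get m = qB²r²/(2V).
m = (1.602×10⁻¹⁹)(0.0587)²(0.345)²/(2·819) ≈ 4.01×10⁻²⁶ kg.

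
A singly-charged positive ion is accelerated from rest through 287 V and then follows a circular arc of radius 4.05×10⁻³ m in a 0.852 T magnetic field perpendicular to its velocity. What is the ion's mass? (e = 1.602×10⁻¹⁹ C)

Combine |q|V = ½mv² and r = mv/(|q|B): eliminate v to get m = qB²r²/(2V).
m = (1.602×10⁻¹⁹)(0.852)²(4.05×10⁻³)²/(2·287) ≈ 3.32×10⁻²⁷ kg.

m ≈ 3.32×10⁻²⁷ kg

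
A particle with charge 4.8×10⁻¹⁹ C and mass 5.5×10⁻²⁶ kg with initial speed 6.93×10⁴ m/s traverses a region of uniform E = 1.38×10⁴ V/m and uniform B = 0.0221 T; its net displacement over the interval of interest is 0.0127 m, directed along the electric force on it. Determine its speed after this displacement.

B does no work; ΔKE = |q|E d.
½mv_f² = ½mv₀² + |q|Ed = ½(5.5×10⁻²⁶)(6.93×10⁴)² + (4.8×10⁻¹⁹)(1.38×10⁴)(0.0127) ≈ 1.321×10⁻¹⁶ J + 8.412×10⁻¹⁷ J ≈ 2.162×10⁻¹⁶ J.
v_f = √(2·2.162×10⁻¹⁶/5.5×10⁻²⁶) ≈ 8.87×10⁴ m/s.

v_f ≈ 8.87×10⁴ m/s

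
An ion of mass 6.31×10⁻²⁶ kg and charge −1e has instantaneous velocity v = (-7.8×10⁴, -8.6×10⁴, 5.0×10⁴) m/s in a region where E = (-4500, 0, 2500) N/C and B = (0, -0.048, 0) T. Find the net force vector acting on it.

F ≈ (3.36×10⁻¹⁶, 0, -1.00×10⁻¹⁵) N

v×B = (2400, 0, 3740) N/C.
E + v×B = (-2100, 0, 6240) N/C.
F = q(E + v×B) = (−1.602×10⁻¹⁹ C)·(-2100, 0, 6240) = (3.36×10⁻¹⁶, 0, -1.00×10⁻¹⁵) N.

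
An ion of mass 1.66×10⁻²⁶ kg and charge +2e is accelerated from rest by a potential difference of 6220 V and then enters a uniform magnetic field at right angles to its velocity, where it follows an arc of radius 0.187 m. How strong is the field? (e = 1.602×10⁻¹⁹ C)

B ≈ 0.136 T

v = √(2|q|V/m) = √(2·3.204×10⁻¹⁹·6220/1.66×10⁻²⁶) ≈ 4.900×10⁵ m/s.
B = mv/(|q|r) = (1.66×10⁻²⁶)(4.900×10⁵)/((3.204×10⁻¹⁹)(0.187)) ≈ 0.136 T.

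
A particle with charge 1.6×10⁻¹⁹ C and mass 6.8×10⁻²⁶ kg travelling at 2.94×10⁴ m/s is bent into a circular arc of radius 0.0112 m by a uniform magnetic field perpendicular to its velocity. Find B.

B ≈ 1.12 T

From |q|vB = mv²/r, B = mv/(|q|r).
B = (6.8×10⁻²⁶)(2.94×10⁴)/((1.6×10⁻¹⁹)(0.0112)) ≈ 1.12 T.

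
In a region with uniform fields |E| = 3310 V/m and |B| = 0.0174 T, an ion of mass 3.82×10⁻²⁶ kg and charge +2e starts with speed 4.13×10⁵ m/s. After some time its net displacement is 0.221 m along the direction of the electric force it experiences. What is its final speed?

v_f ≈ 4.28×10⁵ m/s

B does no work; ΔKE = |q|E d.
½mv_f² = ½mv₀² + |q|Ed = ½(3.82×10⁻²⁶)(4.13×10⁵)² + (3.204×10⁻¹⁹)(3310)(0.221) ≈ 3.258×10⁻¹⁵ J + 2.344×10⁻¹⁶ J ≈ 3.492×10⁻¹⁵ J.
v_f = √(2·3.492×10⁻¹⁵/3.82×10⁻²⁶) ≈ 4.28×10⁵ m/s.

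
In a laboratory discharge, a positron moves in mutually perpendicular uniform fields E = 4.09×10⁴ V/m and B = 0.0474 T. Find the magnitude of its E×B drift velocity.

v_d ≈ 8.63×10⁵ m/s

The E×B drift speed is v_d = E/B.
v_d = 4.09×10⁴/0.0474 = 8.63×10⁵ m/s.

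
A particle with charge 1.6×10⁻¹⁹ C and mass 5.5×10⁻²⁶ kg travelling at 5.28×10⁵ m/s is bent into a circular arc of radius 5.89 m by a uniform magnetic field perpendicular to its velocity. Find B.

B ≈ 0.0308 T

From |q|vB = mv²/r, B = mv/(|q|r).
B = (5.5×10⁻²⁶)(5.28×10⁵)/((1.6×10⁻¹⁹)(5.89)) ≈ 0.0308 T.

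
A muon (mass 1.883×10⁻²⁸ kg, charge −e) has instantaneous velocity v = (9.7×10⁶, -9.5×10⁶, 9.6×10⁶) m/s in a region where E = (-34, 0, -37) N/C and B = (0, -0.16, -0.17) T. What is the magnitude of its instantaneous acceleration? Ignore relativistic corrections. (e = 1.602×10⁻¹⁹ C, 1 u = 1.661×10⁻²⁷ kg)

v×B = (3.15×10⁶, 1.65×10⁶, -1.55×10⁶) N/C.
E + v×B = (3.15×10⁶, 1.65×10⁶, -1.55×10⁶) N/C.
F = q(E + v×B) = (−1.602×10⁻¹⁹ C)·(3.15×10⁶, 1.65×10⁶, -1.55×10⁶) = (-5.05×10⁻¹³, -2.64×10⁻¹³, 2.49×10⁻¹³) N.
|a| = |F|/m = 6.216×10⁻¹³/1.883×10⁻²⁸ ≈ 3.30×10¹⁵ m/s².

|a| ≈ 3.30×10¹⁵ m/s²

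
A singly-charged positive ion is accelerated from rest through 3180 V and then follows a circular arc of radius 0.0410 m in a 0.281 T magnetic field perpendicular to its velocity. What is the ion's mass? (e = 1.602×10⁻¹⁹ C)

m ≈ 3.34×10⁻²⁷ kg

Combine |q|V = ½mv² and r = mv/(|q|B): eliminate v to get m = qB²r²/(2V).
m = (1.602×10⁻¹⁹)(0.281)²(0.0410)²/(2·3180) ≈ 3.34×10⁻²⁷ kg.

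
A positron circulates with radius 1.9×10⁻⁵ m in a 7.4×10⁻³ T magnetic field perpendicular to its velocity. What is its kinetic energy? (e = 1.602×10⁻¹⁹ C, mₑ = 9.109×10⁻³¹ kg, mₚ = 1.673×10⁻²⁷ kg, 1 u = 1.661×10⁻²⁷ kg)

KE ≈ 2.8×10⁻²² J

v = |q|Br/m, then KE = ½mv² = (qBr)²/(2m).
v = (1.602×10⁻¹⁹)(7.4×10⁻³)(1.9×10⁻⁵)/9.109×10⁻³¹ ≈ 2.473×10⁴ m/s.
KE = ½(9.109×10⁻³¹)(2.473×10⁴)² ≈ 2.8×10⁻²² J.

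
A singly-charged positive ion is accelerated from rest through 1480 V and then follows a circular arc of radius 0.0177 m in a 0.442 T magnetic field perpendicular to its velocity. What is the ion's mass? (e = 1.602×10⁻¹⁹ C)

m ≈ 3.31×10⁻²⁷ kg

Combine |q|V = ½mv² and r = mv/(|q|B): eliminate v to get m = qB²r²/(2V).
m = (1.602×10⁻¹⁹)(0.442)²(0.0177)²/(2·1480) ≈ 3.31×10⁻²⁷ kg.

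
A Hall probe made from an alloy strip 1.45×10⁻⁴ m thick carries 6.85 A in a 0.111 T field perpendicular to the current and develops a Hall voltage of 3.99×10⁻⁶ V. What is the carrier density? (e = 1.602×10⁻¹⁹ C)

From V_H = IB/(n e t), n = IB/(V_H e t).
n = (6.85)(0.111)/((3.99×10⁻⁶)(1.602×10⁻¹⁹)(1.45×10⁻⁴)) ≈ 8.20×10²⁷ m⁻³.

n ≈ 8.20×10²⁷ m⁻³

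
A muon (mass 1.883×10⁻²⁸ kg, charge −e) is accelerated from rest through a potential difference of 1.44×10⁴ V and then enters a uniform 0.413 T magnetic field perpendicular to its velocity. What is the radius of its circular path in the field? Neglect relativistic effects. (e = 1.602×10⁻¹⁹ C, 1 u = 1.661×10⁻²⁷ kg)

r ≈ 0.0141 m

Acceleration: |q|V = ½mv² ⇒ v = √(2|q|V/m) = √(2·1.602×10⁻¹⁹·1.44×10⁴/1.883×10⁻²⁸) ≈ 4.950×10⁶ m/s.
In the field: r = mv/(|q|B) = (1.883×10⁻²⁸)(4.950×10⁶)/((1.602×10⁻¹⁹)(0.413)) ≈ 0.0141 m.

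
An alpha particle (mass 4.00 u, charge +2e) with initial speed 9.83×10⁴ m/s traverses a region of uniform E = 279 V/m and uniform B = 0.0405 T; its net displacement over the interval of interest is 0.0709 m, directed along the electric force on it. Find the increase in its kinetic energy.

ΔKE ≈ 6.34×10⁻¹⁸ J

The magnetic force is always ⟂ v and does no work; only the electric force changes KE.
ΔKE = F_E · d = |q|E d = (3.204×10⁻¹⁹)(279)(0.0709) ≈ 6.34×10⁻¹⁸ J.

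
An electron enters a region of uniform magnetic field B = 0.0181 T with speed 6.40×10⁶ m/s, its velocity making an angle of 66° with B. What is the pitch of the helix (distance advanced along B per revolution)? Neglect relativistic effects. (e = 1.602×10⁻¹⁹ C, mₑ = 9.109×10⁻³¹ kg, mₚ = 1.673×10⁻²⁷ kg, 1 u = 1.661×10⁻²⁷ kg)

v∥ = v cosθ = 6.40×10⁶·cos66° ≈ 2.603×10⁶ m/s.
T = 2πm/(|q|B) = 2π(9.109×10⁻³¹)/((1.602×10⁻¹⁹)(0.0181)) ≈ 1.974×10⁻⁹ s.
pitch = v∥ T = (2.603×10⁶)(1.974×10⁻⁹) ≈ 5.14×10⁻³ m.

p ≈ 5.14×10⁻³ m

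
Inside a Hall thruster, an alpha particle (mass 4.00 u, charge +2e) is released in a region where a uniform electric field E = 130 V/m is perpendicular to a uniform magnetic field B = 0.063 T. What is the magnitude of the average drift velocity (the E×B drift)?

v_d ≈ 2100 m/s

The steady drift has the magnetic force balancing the electric force, so v_d = E/B.
v_d = 130/0.063 = 2100 m/s.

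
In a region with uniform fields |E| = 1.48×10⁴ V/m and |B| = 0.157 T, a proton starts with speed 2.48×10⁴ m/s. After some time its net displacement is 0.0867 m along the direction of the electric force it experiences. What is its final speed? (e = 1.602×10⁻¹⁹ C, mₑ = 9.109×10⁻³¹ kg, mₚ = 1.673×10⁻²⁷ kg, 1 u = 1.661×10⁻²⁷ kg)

B does no work; ΔKE = |q|E d.
½mv_f² = ½mv₀² + |q|Ed = ½(1.673×10⁻²⁷)(2.48×10⁴)² + (1.602×10⁻¹⁹)(1.48×10⁴)(0.0867) ≈ 5.145×10⁻¹⁹ J + 2.056×10⁻¹⁶ J ≈ 2.061×10⁻¹⁶ J.
v_f = √(2·2.061×10⁻¹⁶/1.673×10⁻²⁷) ≈ 4.96×10⁵ m/s.

v_f ≈ 4.96×10⁵ m/s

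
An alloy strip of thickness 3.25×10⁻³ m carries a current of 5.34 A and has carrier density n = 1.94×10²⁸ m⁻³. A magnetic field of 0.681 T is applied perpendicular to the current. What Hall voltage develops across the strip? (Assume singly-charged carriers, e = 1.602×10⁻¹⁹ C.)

V_H = IB/(n e t).
V_H = (5.34)(0.681)/((1.94×10²⁸)(1.602×10⁻¹⁹)(3.25×10⁻³)) ≈ 3.60×10⁻⁷ V.

V_H ≈ 3.60×10⁻⁷ V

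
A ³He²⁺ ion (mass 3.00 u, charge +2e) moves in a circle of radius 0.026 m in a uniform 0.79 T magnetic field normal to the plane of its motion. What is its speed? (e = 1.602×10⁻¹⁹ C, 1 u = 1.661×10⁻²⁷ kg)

From |q|vB = mv²/r, v = |q|Br/m.
v = (3.204×10⁻¹⁹)(0.79)(0.026)/4.983×10⁻²⁷ ≈ 1.3×10⁶ m/s.

v ≈ 1.3×10⁶ m/s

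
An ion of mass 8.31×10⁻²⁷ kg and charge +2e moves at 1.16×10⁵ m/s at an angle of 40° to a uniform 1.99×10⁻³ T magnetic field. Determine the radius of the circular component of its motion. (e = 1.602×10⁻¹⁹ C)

r ≈ 0.972 m

v⊥ = v sinθ = 1.16×10⁵·sin40° ≈ 7.456×10⁴ m/s.
r = m v⊥/(|q|B) = (8.31×10⁻²⁷)(7.456×10⁴)/((3.204×10⁻¹⁹)(1.99×10⁻³)) ≈ 0.972 m.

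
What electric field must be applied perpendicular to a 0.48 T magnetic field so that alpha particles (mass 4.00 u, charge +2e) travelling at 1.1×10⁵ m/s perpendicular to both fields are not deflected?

For straight-line motion qE = qvB, so E = vB.
E = 1.1×10⁵ × 0.48 = 5.3×10⁴ V/m.

E = 5.3×10⁴ V/m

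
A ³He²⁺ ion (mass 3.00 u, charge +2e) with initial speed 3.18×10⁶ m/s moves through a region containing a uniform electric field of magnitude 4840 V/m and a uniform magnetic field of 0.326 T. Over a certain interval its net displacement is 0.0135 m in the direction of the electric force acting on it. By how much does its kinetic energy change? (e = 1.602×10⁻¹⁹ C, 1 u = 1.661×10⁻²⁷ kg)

The magnetic force is always ⟂ v and does no work; only the electric force changes KE.
ΔKE = F_E · d = |q|E d = (3.204×10⁻¹⁹)(4840)(0.0135) ≈ 2.09×10⁻¹⁷ J.

ΔKE ≈ 2.09×10⁻¹⁷ J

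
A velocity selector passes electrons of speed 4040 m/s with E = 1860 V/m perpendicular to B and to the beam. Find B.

Balance of forces in the selector: qE = qvB ⇒ B = E/v.
B = 1860/4040 = 0.460 T.

B = 0.460 T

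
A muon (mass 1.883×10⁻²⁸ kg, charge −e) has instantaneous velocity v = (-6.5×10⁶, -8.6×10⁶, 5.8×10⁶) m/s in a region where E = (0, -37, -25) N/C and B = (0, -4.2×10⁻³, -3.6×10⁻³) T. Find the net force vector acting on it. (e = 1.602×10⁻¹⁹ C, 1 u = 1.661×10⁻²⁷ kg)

v×B = (5.53×10⁴, -2.34×10⁴, 2.73×10⁴) N/C.
E + v×B = (5.53×10⁴, -2.34×10⁴, 2.73×10⁴) N/C.
F = q(E + v×B) = (−1.602×10⁻¹⁹ C)·(5.53×10⁴, -2.34×10⁴, 2.73×10⁴) = (-8.86×10⁻¹⁵, 3.75×10⁻¹⁵, -4.37×10⁻¹⁵) N.

F ≈ (-8.86×10⁻¹⁵, 3.75×10⁻¹⁵, -4.37×10⁻¹⁵) N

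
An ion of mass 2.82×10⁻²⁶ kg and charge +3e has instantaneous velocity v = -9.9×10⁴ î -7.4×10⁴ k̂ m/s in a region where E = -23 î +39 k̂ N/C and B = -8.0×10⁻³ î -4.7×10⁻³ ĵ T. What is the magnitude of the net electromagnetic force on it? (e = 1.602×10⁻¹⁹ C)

|F| ≈ 4.14×10⁻¹⁶ N

v×B = (-348, 592, 465) N/C.
E + v×B = (-371, 592, 504) N/C.
F = q(E + v×B) = (4.806×10⁻¹⁹ C)·(-371, 592, 504) = (-1.78×10⁻¹⁶, 2.85×10⁻¹⁶, 2.42×10⁻¹⁶) N.
|F| = 4.14×10⁻¹⁶ N.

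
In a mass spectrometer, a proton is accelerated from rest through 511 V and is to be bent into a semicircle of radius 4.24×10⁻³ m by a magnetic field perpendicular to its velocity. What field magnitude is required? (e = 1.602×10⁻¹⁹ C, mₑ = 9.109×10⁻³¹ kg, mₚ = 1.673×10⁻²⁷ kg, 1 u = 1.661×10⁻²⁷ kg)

B ≈ 0.771 T

v = √(2|q|V/m) = √(2·1.602×10⁻¹⁹·511/1.673×10⁻²⁷) ≈ 3.128×10⁵ m/s.
B = mv/(|q|r) = (1.673×10⁻²⁷)(3.128×10⁵)/((1.602×10⁻¹⁹)(4.24×10⁻³)) ≈ 0.771 T.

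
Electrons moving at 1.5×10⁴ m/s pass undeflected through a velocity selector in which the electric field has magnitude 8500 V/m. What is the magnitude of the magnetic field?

B = 0.57 T

Balance of forces in the selector: qE = qvB ⇒ B = E/v.
B = 8500/1.5×10⁴ = 0.57 T.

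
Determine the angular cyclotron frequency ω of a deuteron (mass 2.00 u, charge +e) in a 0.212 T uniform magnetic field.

ω = |q|B/m.
ω = (1.602×10⁻¹⁹)(0.212)/3.322×10⁻²⁷ ≈ 1.02×10⁷ rad/s.

ω ≈ 1.02×10⁷ rad/s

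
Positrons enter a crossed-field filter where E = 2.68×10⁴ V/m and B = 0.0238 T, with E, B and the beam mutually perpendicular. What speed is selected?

v = 1.13×10⁶ m/s

Zero net Lorentz force requires |qE| = |q v×B|, i.e. E = vB.
v = E/B = 2.68×10⁴/0.0238 = 1.13×10⁶ m/s.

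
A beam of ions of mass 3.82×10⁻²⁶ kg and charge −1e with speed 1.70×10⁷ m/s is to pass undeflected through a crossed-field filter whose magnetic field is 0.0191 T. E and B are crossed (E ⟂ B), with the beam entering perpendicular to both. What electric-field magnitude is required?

For straight-line motion qE = qvB, so E = vB.
E = 1.70×10⁷ × 0.0191 = 3.25×10⁵ V/m.

E = 3.25×10⁵ V/m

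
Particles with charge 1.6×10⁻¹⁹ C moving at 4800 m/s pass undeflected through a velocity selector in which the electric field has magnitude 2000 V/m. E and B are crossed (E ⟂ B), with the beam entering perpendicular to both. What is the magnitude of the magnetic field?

Balance of forces in the selector: qE = qvB ⇒ B = E/v.
B = 2000/4800 = 0.42 T.

B = 0.42 T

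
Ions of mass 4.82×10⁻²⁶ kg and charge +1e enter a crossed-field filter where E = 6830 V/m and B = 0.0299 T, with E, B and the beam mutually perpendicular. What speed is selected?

v = 2.28×10⁵ m/s

Zero net Lorentz force requires |qE| = |q v×B|, i.e. E = vB.
v = E/B = 6830/0.0299 = 2.28×10⁵ m/s.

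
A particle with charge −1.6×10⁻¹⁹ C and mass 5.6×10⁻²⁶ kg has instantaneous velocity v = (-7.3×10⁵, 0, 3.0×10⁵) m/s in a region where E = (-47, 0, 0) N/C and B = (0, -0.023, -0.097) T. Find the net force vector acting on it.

v×B = (6900, -7.08×10⁴, 1.68×10⁴) N/C.
E + v×B = (6850, -7.08×10⁴, 1.68×10⁴) N/C.
F = q(E + v×B) = (−1.6×10⁻¹⁹ C)·(6850, -7.08×10⁴, 1.68×10⁴) = (-1.10×10⁻¹⁵, 1.13×10⁻¹⁴, -2.69×10⁻¹⁵) N.

F ≈ (-1.10×10⁻¹⁵, 1.13×10⁻¹⁴, -2.69×10⁻¹⁵) N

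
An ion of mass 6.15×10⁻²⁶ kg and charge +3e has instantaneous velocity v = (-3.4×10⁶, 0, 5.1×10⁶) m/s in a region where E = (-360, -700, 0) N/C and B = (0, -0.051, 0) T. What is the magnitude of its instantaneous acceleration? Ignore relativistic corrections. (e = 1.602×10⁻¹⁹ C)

v×B = (2.60×10⁵, 0, 1.73×10⁵) N/C.
E + v×B = (2.60×10⁵, -700, 1.73×10⁵) N/C.
F = q(E + v×B) = (4.806×10⁻¹⁹ C)·(2.60×10⁵, -700, 1.73×10⁵) = (1.25×10⁻¹³, -3.36×10⁻¹⁶, 8.33×10⁻¹⁴) N.
|a| = |F|/m = 1.501×10⁻¹³/6.15×10⁻²⁶ ≈ 2.44×10¹² m/s².

|a| ≈ 2.44×10¹² m/s²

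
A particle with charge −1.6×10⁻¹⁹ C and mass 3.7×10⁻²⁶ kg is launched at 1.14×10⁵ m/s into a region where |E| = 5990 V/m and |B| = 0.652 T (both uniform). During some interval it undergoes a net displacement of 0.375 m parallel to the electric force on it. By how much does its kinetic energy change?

The magnetic force is always ⟂ v and does no work; only the electric force changes KE.
ΔKE = F_E · d = |q|E d = (1.6×10⁻¹⁹)(5990)(0.375) ≈ 3.59×10⁻¹⁶ J.

ΔKE ≈ 3.59×10⁻¹⁶ J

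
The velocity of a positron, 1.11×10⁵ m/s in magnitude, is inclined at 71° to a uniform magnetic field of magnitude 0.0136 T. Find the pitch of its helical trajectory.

p ≈ 9.49×10⁻⁵ m

v∥ = v cosθ = 1.11×10⁵·cos71° ≈ 3.614×10⁴ m/s.
T = 2πm/(|q|B) = 2π(9.109×10⁻³¹)/((1.602×10⁻¹⁹)(0.0136)) ≈ 2.627×10⁻⁹ s.
pitch = v∥ T = (3.614×10⁴)(2.627×10⁻⁹) ≈ 9.49×10⁻⁵ m.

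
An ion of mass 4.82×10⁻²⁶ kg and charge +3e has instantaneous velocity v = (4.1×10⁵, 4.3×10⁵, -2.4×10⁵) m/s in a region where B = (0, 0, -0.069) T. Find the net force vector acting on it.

v×B = (-2.97×10⁴, 2.83×10⁴, 0) N/C.
F = q v×B = (4.806×10⁻¹⁹ C)·(-2.97×10⁴, 2.83×10⁴, 0) = (-1.43×10⁻¹⁴, 1.36×10⁻¹⁴, 0) N.

F ≈ (-1.43×10⁻¹⁴, 1.36×10⁻¹⁴, 0) N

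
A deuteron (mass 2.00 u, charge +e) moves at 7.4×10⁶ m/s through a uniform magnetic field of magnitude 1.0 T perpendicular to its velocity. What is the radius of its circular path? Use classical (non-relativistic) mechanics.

r ≈ 0.15 m

The magnetic force provides the centripetal force: |q|vB = mv²/r.
r = mv/(|q|B) = (3.322×10⁻²⁷)(7.4×10⁶)/((1.602×10⁻¹⁹)(1.0)) ≈ 0.15 m.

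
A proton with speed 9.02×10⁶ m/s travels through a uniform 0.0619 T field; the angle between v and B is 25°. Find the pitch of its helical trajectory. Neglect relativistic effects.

p ≈ 8.67 m

v∥ = v cosθ = 9.02×10⁶·cos25° ≈ 8.175×10⁶ m/s.
T = 2πm/(|q|B) = 2π(1.673×10⁻²⁷)/((1.602×10⁻¹⁹)(0.0619)) ≈ 1.060×10⁻⁶ s.
pitch = v∥ T = (8.175×10⁶)(1.060×10⁻⁶) ≈ 8.67 m.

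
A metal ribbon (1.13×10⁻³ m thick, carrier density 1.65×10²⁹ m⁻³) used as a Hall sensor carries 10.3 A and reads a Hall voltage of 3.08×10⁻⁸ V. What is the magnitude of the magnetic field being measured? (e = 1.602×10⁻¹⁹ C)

B ≈ 0.0893 T

From V_H = IB/(n e t), B = V_H n e t / I.
B = (3.08×10⁻⁸)(1.65×10²⁹)(1.602×10⁻¹⁹)(1.13×10⁻³)/10.3 ≈ 0.0893 T.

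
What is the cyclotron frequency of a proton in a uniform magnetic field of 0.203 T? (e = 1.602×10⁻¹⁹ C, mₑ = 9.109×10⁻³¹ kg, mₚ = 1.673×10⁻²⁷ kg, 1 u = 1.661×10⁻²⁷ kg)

f = |q|B/(2πm).
f = (1.602×10⁻¹⁹)(0.203)/(2π·1.673×10⁻²⁷) ≈ 3.09×10⁶ Hz.

f ≈ 3.09×10⁶ Hz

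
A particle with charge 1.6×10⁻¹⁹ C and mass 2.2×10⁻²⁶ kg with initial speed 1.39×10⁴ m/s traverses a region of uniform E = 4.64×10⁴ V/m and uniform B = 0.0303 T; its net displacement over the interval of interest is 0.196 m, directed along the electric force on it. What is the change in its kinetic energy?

ΔKE ≈ 1.46×10⁻¹⁵ J

The magnetic force is always ⟂ v and does no work; only the electric force changes KE.
ΔKE = F_E · d = |q|E d = (1.6×10⁻¹⁹)(4.64×10⁴)(0.196) ≈ 1.46×10⁻¹⁵ J.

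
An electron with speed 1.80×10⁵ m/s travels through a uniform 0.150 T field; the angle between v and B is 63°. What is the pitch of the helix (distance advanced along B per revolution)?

p ≈ 1.95×10⁻⁵ m

v∥ = v cosθ = 1.80×10⁵·cos63° ≈ 8.172×10⁴ m/s.
T = 2πm/(|q|B) = 2π(9.109×10⁻³¹)/((1.602×10⁻¹⁹)(0.150)) ≈ 2.382×10⁻¹⁰ s.
pitch = v∥ T = (8.172×10⁴)(2.382×10⁻¹⁰) ≈ 1.95×10⁻⁵ m.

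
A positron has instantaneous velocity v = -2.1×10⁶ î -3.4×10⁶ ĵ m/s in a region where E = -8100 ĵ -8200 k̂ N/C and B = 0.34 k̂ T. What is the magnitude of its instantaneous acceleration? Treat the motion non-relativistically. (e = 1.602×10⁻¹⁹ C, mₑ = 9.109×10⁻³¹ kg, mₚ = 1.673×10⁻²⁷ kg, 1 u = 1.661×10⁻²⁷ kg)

|a| ≈ 2.38×10¹⁷ m/s²

v×B = (-1.16×10⁶, 7.14×10⁵, 0) N/C.
E + v×B = (-1.16×10⁶, 7.06×10⁵, -8200) N/C.
F = q(E + v×B) = (1.602×10⁻¹⁹ C)·(-1.16×10⁶, 7.06×10⁵, -8200) = (-1.85×10⁻¹³, 1.13×10⁻¹³, -1.31×10⁻¹⁵) N.
|a| = |F|/m = 2.170×10⁻¹³/9.109×10⁻³¹ ≈ 2.38×10¹⁷ m/s².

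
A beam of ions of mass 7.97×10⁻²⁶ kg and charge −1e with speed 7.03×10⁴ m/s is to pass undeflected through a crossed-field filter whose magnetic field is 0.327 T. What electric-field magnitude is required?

For straight-line motion qE = qvB, so E = vB.
E = 7.03×10⁴ × 0.327 = 2.30×10⁴ V/m.

E = 2.30×10⁴ V/m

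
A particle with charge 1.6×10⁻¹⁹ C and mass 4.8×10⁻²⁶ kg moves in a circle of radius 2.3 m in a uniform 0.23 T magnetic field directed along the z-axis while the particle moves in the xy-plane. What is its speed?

From |q|vB = mv²/r, v = |q|Br/m.
v = (1.6×10⁻¹⁹)(0.23)(2.3)/4.8×10⁻²⁶ ≈ 1.8×10⁶ m/s.

v ≈ 1.8×10⁶ m/s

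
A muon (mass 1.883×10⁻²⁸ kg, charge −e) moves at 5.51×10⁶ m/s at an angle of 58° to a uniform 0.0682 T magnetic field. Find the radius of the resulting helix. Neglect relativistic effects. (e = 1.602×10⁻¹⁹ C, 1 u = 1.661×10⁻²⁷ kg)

v⊥ = v sinθ = 5.51×10⁶·sin58° ≈ 4.673×10⁶ m/s.
r = m v⊥/(|q|B) = (1.883×10⁻²⁸)(4.673×10⁶)/((1.602×10⁻¹⁹)(0.0682)) ≈ 0.0805 m.

r ≈ 0.0805 m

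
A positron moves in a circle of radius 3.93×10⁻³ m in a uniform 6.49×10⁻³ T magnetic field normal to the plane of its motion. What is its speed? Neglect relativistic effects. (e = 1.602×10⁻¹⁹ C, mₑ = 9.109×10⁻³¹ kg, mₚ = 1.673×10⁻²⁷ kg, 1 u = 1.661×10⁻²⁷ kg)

From |q|vB = mv²/r, v = |q|Br/m.
v = (1.602×10⁻¹⁹)(6.49×10⁻³)(3.93×10⁻³)/9.109×10⁻³¹ ≈ 4.49×10⁶ m/s.

v ≈ 4.49×10⁶ m/s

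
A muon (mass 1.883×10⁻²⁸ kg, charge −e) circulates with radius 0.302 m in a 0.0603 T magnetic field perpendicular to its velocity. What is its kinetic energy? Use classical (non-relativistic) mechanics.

v = |q|Br/m, then KE = ½mv² = (qBr)²/(2m).
v = (1.602×10⁻¹⁹)(0.0603)(0.302)/1.883×10⁻²⁸ ≈ 1.549×10⁷ m/s.
KE = ½(1.883×10⁻²⁸)(1.549×10⁷)² ≈ 2.26×10⁻¹⁴ J.

KE ≈ 2.26×10⁻¹⁴ J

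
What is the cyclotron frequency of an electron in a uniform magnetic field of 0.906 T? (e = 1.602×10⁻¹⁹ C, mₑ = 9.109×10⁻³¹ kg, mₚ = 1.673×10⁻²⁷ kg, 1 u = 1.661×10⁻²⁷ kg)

f = |q|B/(2πm).
f = (1.602×10⁻¹⁹)(0.906)/(2π·9.109×10⁻³¹) ≈ 2.54×10¹⁰ Hz.

f ≈ 2.54×10¹⁰ Hz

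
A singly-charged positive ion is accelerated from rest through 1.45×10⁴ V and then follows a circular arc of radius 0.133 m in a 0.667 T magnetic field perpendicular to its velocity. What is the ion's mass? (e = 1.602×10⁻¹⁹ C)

Combine |q|V = ½mv² and r = mv/(|q|B): eliminate v to get m = qB²r²/(2V).
m = (1.602×10⁻¹⁹)(0.667)²(0.133)²/(2·1.45×10⁴) ≈ 4.35×10⁻²⁶ kg.

m ≈ 4.35×10⁻²⁶ kg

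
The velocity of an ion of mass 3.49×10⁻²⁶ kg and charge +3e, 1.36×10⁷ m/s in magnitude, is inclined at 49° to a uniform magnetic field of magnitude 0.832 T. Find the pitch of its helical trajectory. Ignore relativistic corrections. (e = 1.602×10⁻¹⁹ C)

p ≈ 4.89 m

v∥ = v cosθ = 1.36×10⁷·cos49° ≈ 8.922×10⁶ m/s.
T = 2πm/(|q|B) = 2π(3.49×10⁻²⁶)/((4.806×10⁻¹⁹)(0.832)) ≈ 5.484×10⁻⁷ s.
pitch = v∥ T = (8.922×10⁶)(5.484×10⁻⁷) ≈ 4.89 m.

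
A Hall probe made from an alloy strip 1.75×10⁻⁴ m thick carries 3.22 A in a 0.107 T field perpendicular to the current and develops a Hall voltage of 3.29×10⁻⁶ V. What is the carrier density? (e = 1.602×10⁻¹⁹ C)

From V_H = IB/(n e t), n = IB/(V_H e t).
n = (3.22)(0.107)/((3.29×10⁻⁶)(1.602×10⁻¹⁹)(1.75×10⁻⁴)) ≈ 3.74×10²⁷ m⁻³.

n ≈ 3.74×10²⁷ m⁻³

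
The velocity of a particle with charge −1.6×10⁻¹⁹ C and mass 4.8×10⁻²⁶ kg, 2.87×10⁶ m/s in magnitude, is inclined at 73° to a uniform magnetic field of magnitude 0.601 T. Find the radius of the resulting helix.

r ≈ 1.37 m

v⊥ = v sinθ = 2.87×10⁶·sin73° ≈ 2.745×10⁶ m/s.
r = m v⊥/(|q|B) = (4.8×10⁻²⁶)(2.745×10⁶)/((1.6×10⁻¹⁹)(0.601)) ≈ 1.37 m.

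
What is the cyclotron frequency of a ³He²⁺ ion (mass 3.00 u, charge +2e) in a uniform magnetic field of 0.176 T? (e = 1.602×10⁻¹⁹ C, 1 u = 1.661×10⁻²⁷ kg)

f = |q|B/(2πm).
f = (3.204×10⁻¹⁹)(0.176)/(2π·4.983×10⁻²⁷) ≈ 1.80×10⁶ Hz.

f ≈ 1.80×10⁶ Hz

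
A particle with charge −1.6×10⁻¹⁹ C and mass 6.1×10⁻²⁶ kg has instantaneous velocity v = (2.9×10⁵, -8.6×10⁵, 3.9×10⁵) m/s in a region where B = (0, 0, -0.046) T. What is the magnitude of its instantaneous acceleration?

|a| ≈ 1.10×10¹¹ m/s²

v×B = (3.96×10⁴, 1.33×10⁴, 0) N/C.
F = q v×B = (−1.6×10⁻¹⁹ C)·(3.96×10⁴, 1.33×10⁴, 0) = (-6.33×10⁻¹⁵, -2.13×10⁻¹⁵, 0) N.
|a| = |F|/m = 6.680×10⁻¹⁵/6.1×10⁻²⁶ ≈ 1.10×10¹¹ m/s².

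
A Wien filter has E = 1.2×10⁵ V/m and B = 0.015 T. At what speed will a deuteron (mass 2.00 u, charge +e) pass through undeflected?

v = 8.0×10⁶ m/s

Zero net Lorentz force requires |qE| = |q v×B|, i.e. E = vB.
v = E/B = 1.2×10⁵/0.015 = 8.0×10⁶ m/s.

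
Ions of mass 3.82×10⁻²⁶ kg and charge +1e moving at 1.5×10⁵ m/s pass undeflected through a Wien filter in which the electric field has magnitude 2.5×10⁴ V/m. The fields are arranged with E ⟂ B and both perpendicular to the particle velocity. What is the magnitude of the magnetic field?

B = 0.17 T

Balance of forces in the selector: qE = qvB ⇒ B = E/v.
B = 2.5×10⁴/1.5×10⁵ = 0.17 T.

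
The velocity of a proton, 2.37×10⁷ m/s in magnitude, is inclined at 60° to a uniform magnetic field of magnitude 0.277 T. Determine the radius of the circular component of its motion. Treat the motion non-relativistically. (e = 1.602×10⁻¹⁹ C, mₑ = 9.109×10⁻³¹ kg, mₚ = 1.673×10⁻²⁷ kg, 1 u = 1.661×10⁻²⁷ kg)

r ≈ 0.774 m

v⊥ = v sinθ = 2.37×10⁷·sin60° ≈ 2.052×10⁷ m/s.
r = m v⊥/(|q|B) = (1.673×10⁻²⁷)(2.052×10⁷)/((1.602×10⁻¹⁹)(0.277)) ≈ 0.774 m.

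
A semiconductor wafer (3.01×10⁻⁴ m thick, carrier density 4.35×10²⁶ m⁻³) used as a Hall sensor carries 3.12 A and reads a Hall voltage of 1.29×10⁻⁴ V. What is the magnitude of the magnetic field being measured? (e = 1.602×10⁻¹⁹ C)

B ≈ 0.867 T

From V_H = IB/(n e t), B = V_H n e t / I.
B = (1.29×10⁻⁴)(4.35×10²⁶)(1.602×10⁻¹⁹)(3.01×10⁻⁴)/3.12 ≈ 0.867 T.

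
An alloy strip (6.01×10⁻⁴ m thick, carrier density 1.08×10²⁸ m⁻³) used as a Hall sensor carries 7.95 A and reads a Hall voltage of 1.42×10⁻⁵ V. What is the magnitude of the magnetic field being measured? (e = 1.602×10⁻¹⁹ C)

From V_H = IB/(n e t), B = V_H n e t / I.
B = (1.42×10⁻⁵)(1.08×10²⁸)(1.602×10⁻¹⁹)(6.01×10⁻⁴)/7.95 ≈ 1.86 T.

B ≈ 1.86 T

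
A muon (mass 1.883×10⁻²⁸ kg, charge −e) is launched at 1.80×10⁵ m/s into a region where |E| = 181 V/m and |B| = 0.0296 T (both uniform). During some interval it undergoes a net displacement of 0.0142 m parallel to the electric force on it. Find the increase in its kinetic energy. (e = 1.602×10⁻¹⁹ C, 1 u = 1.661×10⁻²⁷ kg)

ΔKE ≈ 4.12×10⁻¹⁹ J

The magnetic force is always ⟂ v and does no work; only the electric force changes KE.
ΔKE = F_E · d = |q|E d = (1.602×10⁻¹⁹)(181)(0.0142) ≈ 4.12×10⁻¹⁹ J.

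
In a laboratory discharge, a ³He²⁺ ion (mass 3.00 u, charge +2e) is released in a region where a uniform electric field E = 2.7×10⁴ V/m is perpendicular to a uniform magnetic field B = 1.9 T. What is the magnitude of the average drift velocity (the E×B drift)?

v_d ≈ 1.4×10⁴ m/s

The E×B drift speed is v_d = E/B.
v_d = 2.7×10⁴/1.9 = 1.4×10⁴ m/s.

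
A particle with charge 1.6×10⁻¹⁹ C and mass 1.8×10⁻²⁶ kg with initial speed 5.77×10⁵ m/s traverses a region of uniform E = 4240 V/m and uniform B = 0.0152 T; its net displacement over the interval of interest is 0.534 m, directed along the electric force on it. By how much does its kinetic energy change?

The magnetic force is always ⟂ v and does no work; only the electric force changes KE.
ΔKE = F_E · d = |q|E d = (1.6×10⁻¹⁹)(4240)(0.534) ≈ 3.62×10⁻¹⁶ J.

ΔKE ≈ 3.62×10⁻¹⁶ J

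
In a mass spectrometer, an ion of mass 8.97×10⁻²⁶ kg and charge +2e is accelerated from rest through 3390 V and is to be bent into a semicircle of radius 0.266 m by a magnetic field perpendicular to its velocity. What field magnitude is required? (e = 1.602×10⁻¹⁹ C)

B ≈ 0.164 T

v = √(2|q|V/m) = √(2·3.204×10⁻¹⁹·3390/8.97×10⁻²⁶) ≈ 1.556×10⁵ m/s.
B = mv/(|q|r) = (8.97×10⁻²⁶)(1.556×10⁵)/((3.204×10⁻¹⁹)(0.266)) ≈ 0.164 T.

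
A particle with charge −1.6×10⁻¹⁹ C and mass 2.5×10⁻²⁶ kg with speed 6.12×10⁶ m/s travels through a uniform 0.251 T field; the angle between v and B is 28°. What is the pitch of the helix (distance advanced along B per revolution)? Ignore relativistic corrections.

p ≈ 21.1 m

v∥ = v cosθ = 6.12×10⁶·cos28° ≈ 5.404×10⁶ m/s.
T = 2πm/(|q|B) = 2π(2.5×10⁻²⁶)/((1.6×10⁻¹⁹)(0.251)) ≈ 3.911×10⁻⁶ s.
pitch = v∥ T = (5.404×10⁶)(3.911×10⁻⁶) ≈ 21.1 m.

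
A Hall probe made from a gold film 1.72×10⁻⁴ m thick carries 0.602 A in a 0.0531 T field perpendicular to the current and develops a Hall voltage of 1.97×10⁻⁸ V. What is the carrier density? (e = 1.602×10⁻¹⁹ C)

From V_H = IB/(n e t), n = IB/(V_H e t).
n = (0.602)(0.0531)/((1.97×10⁻⁸)(1.602×10⁻¹⁹)(1.72×10⁻⁴)) ≈ 5.89×10²⁸ m⁻³.

n ≈ 5.89×10²⁸ m⁻³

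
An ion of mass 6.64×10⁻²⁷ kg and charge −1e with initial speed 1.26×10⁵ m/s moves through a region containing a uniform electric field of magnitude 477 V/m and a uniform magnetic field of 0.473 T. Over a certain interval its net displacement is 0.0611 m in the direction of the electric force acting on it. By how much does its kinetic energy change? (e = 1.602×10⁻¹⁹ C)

The magnetic force is always ⟂ v and does no work; only the electric force changes KE.
ΔKE = F_E · d = |q|E d = (1.602×10⁻¹⁹)(477)(0.0611) ≈ 4.67×10⁻¹⁸ J.

ΔKE ≈ 4.67×10⁻¹⁸ J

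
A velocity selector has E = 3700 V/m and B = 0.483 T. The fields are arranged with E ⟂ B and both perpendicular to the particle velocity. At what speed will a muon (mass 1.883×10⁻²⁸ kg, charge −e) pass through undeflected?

For undeflected motion the electric and magnetic forces balance: qE = qvB.
v = E/B = 3700/0.483 = 7660 m/s.

v = 7660 m/s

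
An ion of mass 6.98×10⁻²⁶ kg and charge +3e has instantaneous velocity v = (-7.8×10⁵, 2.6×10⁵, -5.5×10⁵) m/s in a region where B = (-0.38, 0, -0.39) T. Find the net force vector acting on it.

v×B = (-1.01×10⁵, -9.52×10⁴, 9.88×10⁴) N/C.
F = q v×B = (4.806×10⁻¹⁹ C)·(-1.01×10⁵, -9.52×10⁴, 9.88×10⁴) = (-4.87×10⁻¹⁴, -4.58×10⁻¹⁴, 4.75×10⁻¹⁴) N.

F ≈ (-4.87×10⁻¹⁴, -4.58×10⁻¹⁴, 4.75×10⁻¹⁴) N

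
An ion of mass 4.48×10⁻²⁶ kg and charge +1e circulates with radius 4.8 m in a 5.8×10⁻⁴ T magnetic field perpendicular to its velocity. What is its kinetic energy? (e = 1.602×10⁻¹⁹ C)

v = |q|Br/m, then KE = ½mv² = (qBr)²/(2m).
v = (1.602×10⁻¹⁹)(5.8×10⁻⁴)(4.8)/4.48×10⁻²⁶ ≈ 9955 m/s.
KE = ½(4.48×10⁻²⁶)(9955)² ≈ 2.2×10⁻¹⁸ J.

KE ≈ 2.2×10⁻¹⁸ J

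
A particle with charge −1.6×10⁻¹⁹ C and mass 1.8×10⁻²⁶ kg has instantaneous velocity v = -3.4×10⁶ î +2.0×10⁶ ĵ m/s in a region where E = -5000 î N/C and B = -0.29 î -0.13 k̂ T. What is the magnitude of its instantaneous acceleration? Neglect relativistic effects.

|a| ≈ 6.90×10¹² m/s²

v×B = (-2.60×10⁵, -4.42×10⁵, 5.80×10⁵) N/C.
E + v×B = (-2.65×10⁵, -4.42×10⁵, 5.80×10⁵) N/C.
F = q(E + v×B) = (−1.6×10⁻¹⁹ C)·(-2.65×10⁵, -4.42×10⁵, 5.80×10⁵) = (4.24×10⁻¹⁴, 7.07×10⁻¹⁴, -9.28×10⁻¹⁴) N.
|a| = |F|/m = 1.241×10⁻¹³/1.8×10⁻²⁶ ≈ 6.90×10¹² m/s².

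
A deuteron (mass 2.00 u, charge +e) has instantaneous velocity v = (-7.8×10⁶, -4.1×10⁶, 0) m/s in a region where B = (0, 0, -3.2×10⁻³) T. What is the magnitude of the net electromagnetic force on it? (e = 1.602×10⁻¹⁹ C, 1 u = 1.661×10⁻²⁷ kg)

v×B = (1.31×10⁴, -2.50×10⁴, 0) N/C.
F = q v×B = (1.602×10⁻¹⁹ C)·(1.31×10⁴, -2.50×10⁴, 0) = (2.10×10⁻¹⁵, -4.00×10⁻¹⁵, 0) N.
|F| = 4.52×10⁻¹⁵ N.

|F| ≈ 4.52×10⁻¹⁵ N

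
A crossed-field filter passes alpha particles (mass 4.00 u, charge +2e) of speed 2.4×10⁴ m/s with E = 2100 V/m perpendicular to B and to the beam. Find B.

B = 0.087 T

Balance of forces in the selector: qE = qvB ⇒ B = E/v.
B = 2100/2.4×10⁴ = 0.087 T.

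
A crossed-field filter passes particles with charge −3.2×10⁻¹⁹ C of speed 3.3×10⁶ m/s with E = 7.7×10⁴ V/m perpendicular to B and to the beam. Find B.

Balance of forces in the selector: qE = qvB ⇒ B = E/v.
B = 7.7×10⁴/3.3×10⁶ = 0.023 T.

B = 0.023 T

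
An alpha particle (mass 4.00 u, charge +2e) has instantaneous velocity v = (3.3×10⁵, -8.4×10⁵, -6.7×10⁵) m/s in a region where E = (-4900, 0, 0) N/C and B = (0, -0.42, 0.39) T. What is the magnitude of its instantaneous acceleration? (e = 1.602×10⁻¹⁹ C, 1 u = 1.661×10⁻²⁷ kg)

v×B = (-6.09×10⁵, -1.29×10⁵, -1.39×10⁵) N/C.
E + v×B = (-6.14×10⁵, -1.29×10⁵, -1.39×10⁵) N/C.
F = q(E + v×B) = (3.204×10⁻¹⁹ C)·(-6.14×10⁵, -1.29×10⁵, -1.39×10⁵) = (-1.97×10⁻¹³, -4.12×10⁻¹⁴, -4.44×10⁻¹⁴) N.
|a| = |F|/m = 2.058×10⁻¹³/6.644×10⁻²⁷ ≈ 3.10×10¹³ m/s².

|a| ≈ 3.10×10¹³ m/s²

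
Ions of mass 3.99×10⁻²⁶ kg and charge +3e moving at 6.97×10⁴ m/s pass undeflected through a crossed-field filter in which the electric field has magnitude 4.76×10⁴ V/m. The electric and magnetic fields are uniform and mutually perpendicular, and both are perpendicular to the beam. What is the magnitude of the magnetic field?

B = 0.683 T

Balance of forces in the selector: qE = qvB ⇒ B = E/v.
B = 4.76×10⁴/6.97×10⁴ = 0.683 T.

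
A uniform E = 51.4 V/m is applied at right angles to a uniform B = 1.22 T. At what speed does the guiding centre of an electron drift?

v_d ≈ 42.1 m/s

In crossed fields the guiding centre drifts at v_d = |E×B|/B² = E/B, independent of charge and mass.
v_d = 51.4/1.22 = 42.1 m/s.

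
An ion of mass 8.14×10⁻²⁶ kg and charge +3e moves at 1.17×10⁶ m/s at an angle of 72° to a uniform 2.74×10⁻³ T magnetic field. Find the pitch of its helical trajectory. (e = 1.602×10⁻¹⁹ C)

v∥ = v cosθ = 1.17×10⁶·cos72° ≈ 3.615×10⁵ m/s.
T = 2πm/(|q|B) = 2π(8.14×10⁻²⁶)/((4.806×10⁻¹⁹)(2.74×10⁻³)) ≈ 3.884×10⁻⁴ s.
pitch = v∥ T = (3.615×10⁵)(3.884×10⁻⁴) ≈ 140 m.

p ≈ 140 m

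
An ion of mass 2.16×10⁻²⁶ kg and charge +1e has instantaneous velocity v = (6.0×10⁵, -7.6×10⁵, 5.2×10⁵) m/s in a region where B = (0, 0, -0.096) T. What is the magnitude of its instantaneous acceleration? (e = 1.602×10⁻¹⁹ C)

|a| ≈ 6.89×10¹¹ m/s²

v×B = (7.30×10⁴, 5.76×10⁴, 0) N/C.
F = q v×B = (1.602×10⁻¹⁹ C)·(7.30×10⁴, 5.76×10⁴, 0) = (1.17×10⁻¹⁴, 9.23×10⁻¹⁵, 0) N.
|a| = |F|/m = 1.489×10⁻¹⁴/2.16×10⁻²⁶ ≈ 6.89×10¹¹ m/s².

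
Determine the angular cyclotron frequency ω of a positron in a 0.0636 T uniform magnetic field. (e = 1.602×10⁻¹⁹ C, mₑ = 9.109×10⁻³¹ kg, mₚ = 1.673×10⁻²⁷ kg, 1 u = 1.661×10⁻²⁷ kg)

ω ≈ 1.12×10¹⁰ rad/s

ω = |q|B/m.
ω = (1.602×10⁻¹⁹)(0.0636)/9.109×10⁻³¹ ≈ 1.12×10¹⁰ rad/s.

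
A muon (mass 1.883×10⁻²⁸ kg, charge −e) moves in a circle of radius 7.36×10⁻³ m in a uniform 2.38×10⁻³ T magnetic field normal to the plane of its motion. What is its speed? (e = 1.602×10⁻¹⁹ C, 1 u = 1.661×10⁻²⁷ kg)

v ≈ 1.49×10⁴ m/s

From |q|vB = mv²/r, v = |q|Br/m.
v = (1.602×10⁻¹⁹)(2.38×10⁻³)(7.36×10⁻³)/1.883×10⁻²⁸ ≈ 1.49×10⁴ m/s.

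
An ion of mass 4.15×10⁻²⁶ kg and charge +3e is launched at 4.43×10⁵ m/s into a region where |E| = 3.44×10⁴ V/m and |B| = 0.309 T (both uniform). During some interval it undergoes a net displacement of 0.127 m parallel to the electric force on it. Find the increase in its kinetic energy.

ΔKE ≈ 2.10×10⁻¹⁵ J

The magnetic force is always ⟂ v and does no work; only the electric force changes KE.
ΔKE = F_E · d = |q|E d = (4.806×10⁻¹⁹)(3.44×10⁴)(0.127) ≈ 2.10×10⁻¹⁵ J.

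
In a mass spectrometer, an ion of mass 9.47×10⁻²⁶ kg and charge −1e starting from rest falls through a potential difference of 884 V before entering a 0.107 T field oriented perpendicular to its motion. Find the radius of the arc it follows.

r ≈ 0.302 m

Acceleration: |q|V = ½mv² ⇒ v = √(2|q|V/m) = √(2·1.602×10⁻¹⁹·884/9.47×10⁻²⁶) ≈ 5.469×10⁴ m/s.
In the field: r = mv/(|q|B) = (9.47×10⁻²⁶)(5.469×10⁴)/((1.602×10⁻¹⁹)(0.107)) ≈ 0.302 m.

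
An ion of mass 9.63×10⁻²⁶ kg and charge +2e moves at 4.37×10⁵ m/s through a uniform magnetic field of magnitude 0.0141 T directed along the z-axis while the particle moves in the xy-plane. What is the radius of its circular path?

The magnetic force provides the centripetal force: |q|vB = mv²/r.
r = mv/(|q|B) = (9.63×10⁻²⁶)(4.37×10⁵)/((3.204×10⁻¹⁹)(0.0141)) ≈ 9.32 m.

r ≈ 9.32 m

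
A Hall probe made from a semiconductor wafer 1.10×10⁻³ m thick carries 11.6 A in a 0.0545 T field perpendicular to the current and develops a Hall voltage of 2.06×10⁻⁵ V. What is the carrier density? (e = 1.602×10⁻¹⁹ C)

n ≈ 1.74×10²⁶ m⁻³

From V_H = IB/(n e t), n = IB/(V_H e t).
n = (11.6)(0.0545)/((2.06×10⁻⁵)(1.602×10⁻¹⁹)(1.10×10⁻³)) ≈ 1.74×10²⁶ m⁻³.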